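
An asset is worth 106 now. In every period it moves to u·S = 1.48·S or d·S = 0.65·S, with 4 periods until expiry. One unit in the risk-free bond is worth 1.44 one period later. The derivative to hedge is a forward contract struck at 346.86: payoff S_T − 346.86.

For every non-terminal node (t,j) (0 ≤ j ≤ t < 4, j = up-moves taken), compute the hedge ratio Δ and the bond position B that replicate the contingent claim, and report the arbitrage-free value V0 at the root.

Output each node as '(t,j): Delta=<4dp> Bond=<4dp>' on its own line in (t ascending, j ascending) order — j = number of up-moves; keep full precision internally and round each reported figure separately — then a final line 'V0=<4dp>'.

Under the risk-neutral measure, an up-move has probability p* = (R−d)/(u−d) = 0.9518 and values discount at R = 1.44.
Terminal payoffs: V(4,0)=-327.9383, V(4,1)=-303.7768, V(4,2)=-248.7629, V(4,3)=-123.5005, V(4,4)=161.7123
Node (3,0) S=29.1103: V=(p*·-303.7768+(1−p*)·-327.9383)/1.44=-211.7647; Δ=(-303.7768−-327.9383)/(43.0832−18.9217)=1.0000; B=V−Δ·S=-240.8750
Node (3,1) S=66.2818: V=(p*·-248.7629+(1−p*)·-303.7768)/1.44=-174.5932; Δ=(-248.7629−-303.7768)/(98.0971−43.0832)=1.0000; B=V−Δ·S=-240.8750
Node (3,2) S=150.9186: V=(p*·-123.5005+(1−p*)·-248.7629)/1.44=-89.9564; Δ=(-123.5005−-248.7629)/(223.3595−98.0971)=1.0000; B=V−Δ·S=-240.8750
Node (3,3) S=343.6300: V=(p*·161.7123+(1−p*)·-123.5005)/1.44=102.7550; Δ=(161.7123−-123.5005)/(508.5723−223.3595)=1.0000; B=V−Δ·S=-240.8750
Node (2,0) S=44.7850: V=(p*·-174.5932+(1−p*)·-211.7647)/1.44=-122.4893; Δ=(-174.5932−-211.7647)/(66.2818−29.1103)=1.0000; B=V−Δ·S=-167.2743
Node (2,1) S=101.9720: V=(p*·-89.9564+(1−p*)·-174.5932)/1.44=-65.3023; Δ=(-89.9564−-174.5932)/(150.9186−66.2818)=1.0000; B=V−Δ·S=-167.2743
Node (2,2) S=232.1824: V=(p*·102.7550+(1−p*)·-89.9564)/1.44=64.9081; Δ=(102.7550−-89.9564)/(343.6300−150.9186)=1.0000; B=V−Δ·S=-167.2743
Node (1,0) S=68.9000: V=(p*·-65.3023+(1−p*)·-122.4893)/1.44=-47.2627; Δ=(-65.3023−-122.4893)/(101.9720−44.7850)=1.0000; B=V−Δ·S=-116.1627
Node (1,1) S=156.8800: V=(p*·64.9081+(1−p*)·-65.3023)/1.44=40.7173; Δ=(64.9081−-65.3023)/(232.1824−101.9720)=1.0000; B=V−Δ·S=-116.1627
Node (0,0) S=106.0000: V=(p*·40.7173+(1−p*)·-47.2627)/1.44=25.3314; Δ=(40.7173−-47.2627)/(156.8800−68.9000)=1.0000; B=V−Δ·S=-80.6686
Check: Δ(0,0)·S0 + B(0,0) = 25.3314 = V0.

(0,0): Delta=1.0000 Bond=-80.6686
(1,0): Delta=1.0000 Bond=-116.1627
(1,1): Delta=1.0000 Bond=-116.1627
(2,0): Delta=1.0000 Bond=-167.2743
(2,1): Delta=1.0000 Bond=-167.2743
(2,2): Delta=1.0000 Bond=-167.2743
(3,0): Delta=1.0000 Bond=-240.8750
(3,1): Delta=1.0000 Bond=-240.8750
(3,2): Delta=1.0000 Bond=-240.8750
(3,3): Delta=1.0000 Bond=-240.8750
V0=25.3314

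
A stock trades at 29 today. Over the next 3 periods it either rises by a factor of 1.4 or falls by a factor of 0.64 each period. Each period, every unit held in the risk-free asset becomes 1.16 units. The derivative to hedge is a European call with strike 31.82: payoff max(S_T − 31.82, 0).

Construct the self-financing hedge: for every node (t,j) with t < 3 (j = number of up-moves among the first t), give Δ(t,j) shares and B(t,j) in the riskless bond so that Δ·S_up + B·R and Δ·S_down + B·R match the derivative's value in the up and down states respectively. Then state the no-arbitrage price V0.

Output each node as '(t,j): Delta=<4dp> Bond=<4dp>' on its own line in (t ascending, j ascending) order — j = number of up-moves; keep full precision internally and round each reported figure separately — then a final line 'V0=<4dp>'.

(0,0): Delta=0.7483 Bond=-10.6060
(1,0): Delta=0.1906 Bond=-1.9515
(1,1): Delta=0.8660 Bond=-17.0805
(2,0): Delta=0.0000 Bond=0.0000
(2,1): Delta=0.2308 Bond=-3.3086
(2,2): Delta=1.0000 Bond=-27.4310
V0=11.0949

No-arbitrage ⇒ martingale measure with p* = (R−d)/(u−d) = 0.6842.
At expiry t=3: V(3,0)=0.0000, V(3,1)=0.0000, V(3,2)=4.5576, V(3,3)=47.7560
  t=2,j=0: stock 11.8784 → up 16.6298 (V=0.0000), down 7.6022 (V=0.0000). Price 0.0000; hedge Δ=0.0000, bond B=0.0000.
  t=2,j=1: stock 25.9840 → up 36.3776 (V=4.5576), down 16.6298 (V=0.0000). Price 2.6882; hedge Δ=0.2308, bond B=-3.3086.
  t=2,j=2: stock 56.8400 → up 79.5760 (V=47.7560), down 36.3776 (V=4.5576). Price 29.4090; hedge Δ=1.0000, bond B=-27.4310.
  t=1,j=0: stock 18.5600 → up 25.9840 (V=2.6882), down 11.8784 (V=0.0000). Price 1.5856; hedge Δ=0.1906, bond B=-1.9515.
  t=1,j=1: stock 40.6000 → up 56.8400 (V=29.4090), down 25.9840 (V=2.6882). Price 18.0783; hedge Δ=0.8660, bond B=-17.0805.
  t=0,j=0: stock 29.0000 → up 40.6000 (V=18.0783), down 18.5600 (V=1.5856). Price 11.0949; hedge Δ=0.7483, bond B=-10.6060.
The time-0 hedge costs 11.0949, which is the no-arbitrage price.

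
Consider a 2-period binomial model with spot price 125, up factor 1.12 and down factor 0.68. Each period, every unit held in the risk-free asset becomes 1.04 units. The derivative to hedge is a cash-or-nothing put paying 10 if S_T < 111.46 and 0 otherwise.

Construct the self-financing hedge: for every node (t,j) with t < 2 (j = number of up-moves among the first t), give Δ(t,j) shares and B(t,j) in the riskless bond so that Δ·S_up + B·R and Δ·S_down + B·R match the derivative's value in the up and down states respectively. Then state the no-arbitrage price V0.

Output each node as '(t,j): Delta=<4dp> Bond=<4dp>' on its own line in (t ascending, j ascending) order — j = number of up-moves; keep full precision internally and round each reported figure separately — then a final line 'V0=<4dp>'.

Since d<R<u, set p* = (R−d)/(u−d) = 0.8182; price each node as the discounted p*-expectation of its children.
Payoff layer (t=2): V(2,0)=10.0000, V(2,1)=10.0000, V(2,2)=0.0000
(1,0): S=85.0000. Δ = (V_up−V_dn)/(S_up−S_dn) = (10.0000−10.0000)/(95.2000−57.8000) = 0.0000. V = [p*·10.0000 + (1−p*)·10.0000]/1.04 = 9.6154. B = V − Δ·S = 9.6154.
(1,1): S=140.0000. Δ = (V_up−V_dn)/(S_up−S_dn) = (0.0000−10.0000)/(156.8000−95.2000) = -0.1623. V = [p*·0.0000 + (1−p*)·10.0000]/1.04 = 1.7483. B = V − Δ·S = 24.4755.
(0,0): S=125.0000. Δ = (V_up−V_dn)/(S_up−S_dn) = (1.7483−9.6154)/(140.0000−85.0000) = -0.1430. V = [p*·1.7483 + (1−p*)·9.6154]/1.04 = 3.0564. B = V − Δ·S = 20.9362.
Each (Δ,B) replicates both successor values, so the strategy is self-financing and V0 is arbitrage-free.

(0,0): Delta=-0.1430 Bond=20.9362
(1,0): Delta=0.0000 Bond=9.6154
(1,1): Delta=-0.1623 Bond=24.4755
V0=3.0564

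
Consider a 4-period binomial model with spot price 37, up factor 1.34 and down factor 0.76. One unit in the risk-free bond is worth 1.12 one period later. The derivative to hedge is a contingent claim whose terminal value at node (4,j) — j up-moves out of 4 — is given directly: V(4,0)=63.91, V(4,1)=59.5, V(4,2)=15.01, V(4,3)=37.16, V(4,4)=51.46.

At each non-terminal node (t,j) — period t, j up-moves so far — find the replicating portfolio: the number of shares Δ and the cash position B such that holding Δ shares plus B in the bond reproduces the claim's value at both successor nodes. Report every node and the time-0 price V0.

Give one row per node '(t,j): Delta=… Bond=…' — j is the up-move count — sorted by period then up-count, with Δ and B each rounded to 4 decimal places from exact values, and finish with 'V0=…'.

(0,0): Delta=0.0322 Bond=21.3683
(1,0): Delta=-0.6379 Bond=42.7741
(1,1): Delta=0.2644 Bond=12.4182
(2,0): Delta=-2.1096 Bond=79.3600
(2,1): Delta=-0.1278 Bond=28.6857
(2,2): Delta=0.4003 Bond=4.8778
(3,0): Delta=-0.4681 Bond=62.2220
(3,1): Delta=-2.6786 Bond=105.1761
(3,2): Delta=0.7563 Bond=-12.5126
(3,3): Delta=0.2769 Bond=16.4483
V0=22.5587

The replicating-portfolio and risk-neutral prices coincide; use p* = (1.12−0.76)/(1.34−0.76) = 0.6207 for the latter.
At expiry t=4: V(4,0)=63.9100, V(4,1)=59.5000, V(4,2)=15.0100, V(4,3)=37.1600, V(4,4)=51.4600
Node (3,0) S=16.2421: V=(p*·59.5000+(1−p*)·63.9100)/1.12=54.6185; Δ=(59.5000−63.9100)/(21.7644−12.3440)=-0.4681; B=V−Δ·S=62.2220
Node (3,1) S=28.6374: V=(p*·15.0100+(1−p*)·59.5000)/1.12=28.4692; Δ=(15.0100−59.5000)/(38.3741−21.7644)=-2.6786; B=V−Δ·S=105.1761
Node (3,2) S=50.4923: V=(p*·37.1600+(1−p*)·15.0100)/1.12=25.6770; Δ=(37.1600−15.0100)/(67.6596−38.3741)=0.7563; B=V−Δ·S=-12.5126
Node (3,3) S=89.0258: V=(p*·51.4600+(1−p*)·37.1600)/1.12=41.1034; Δ=(51.4600−37.1600)/(119.2946−67.6596)=0.2769; B=V−Δ·S=16.4483
Node (2,0) S=21.3712: V=(p*·28.4692+(1−p*)·54.6185)/1.12=34.2749; Δ=(28.4692−54.6185)/(28.6374−16.2421)=-2.1096; B=V−Δ·S=79.3600
Node (2,1) S=37.6808: V=(p*·25.6770+(1−p*)·28.4692)/1.12=23.8715; Δ=(25.6770−28.4692)/(50.4923−28.6374)=-0.1278; B=V−Δ·S=28.6857
Node (2,2) S=66.4372: V=(p*·41.1034+(1−p*)·25.6770)/1.12=31.4750; Δ=(41.1034−25.6770)/(89.0258−50.4923)=0.4003; B=V−Δ·S=4.8778
Node (1,0) S=28.1200: V=(p*·23.8715+(1−p*)·34.2749)/1.12=24.8372; Δ=(23.8715−34.2749)/(37.6808−21.3712)=-0.6379; B=V−Δ·S=42.7741
Node (1,1) S=49.5800: V=(p*·31.4750+(1−p*)·23.8715)/1.12=25.5276; Δ=(31.4750−23.8715)/(66.4372−37.6808)=0.2644; B=V−Δ·S=12.4182
Node (0,0) S=37.0000: V=(p*·25.5276+(1−p*)·24.8372)/1.12=22.5587; Δ=(25.5276−24.8372)/(49.5800−28.1200)=0.0322; B=V−Δ·S=21.3683
Each (Δ,B) replicates both successor values, so the strategy is self-financing and V0 is arbitrage-free.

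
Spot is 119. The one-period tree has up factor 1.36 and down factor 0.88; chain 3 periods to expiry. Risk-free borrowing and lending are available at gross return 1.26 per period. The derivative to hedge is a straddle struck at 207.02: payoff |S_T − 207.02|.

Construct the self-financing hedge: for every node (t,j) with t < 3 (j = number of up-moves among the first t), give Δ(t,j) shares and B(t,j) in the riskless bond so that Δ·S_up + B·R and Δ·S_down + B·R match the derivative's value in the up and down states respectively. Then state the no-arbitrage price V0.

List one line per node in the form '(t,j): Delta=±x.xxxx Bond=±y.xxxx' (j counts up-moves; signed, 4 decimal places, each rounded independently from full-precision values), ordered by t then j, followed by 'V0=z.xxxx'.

Risk-neutral probability p* = (R−d)/(u−d) = (1.26−0.88)/(1.36−0.88) = 0.7917.
Terminal payoffs: V(3,0)=125.9248, V(3,1)=81.6911, V(3,2)=13.3299, V(3,3)=92.3193
  t=2,j=0: stock 92.1536 → up 125.3289 (V=81.6911), down 81.0952 (V=125.9248). Price 72.1480; hedge Δ=-1.0000, bond B=164.3016.
  t=2,j=1: stock 142.4192 → up 193.6901 (V=13.3299), down 125.3289 (V=81.6911). Price 21.8824; hedge Δ=-1.0000, bond B=164.3016.
  t=2,j=2: stock 220.1024 → up 299.3393 (V=92.3193), down 193.6901 (V=13.3299). Price 60.2088; hedge Δ=0.7477, bond B=-104.3524.
  t=1,j=0: stock 104.7200 → up 142.4192 (V=21.8824), down 92.1536 (V=72.1480). Price 25.6781; hedge Δ=-1.0000, bond B=130.3981.
  t=1,j=1: stock 161.8400 → up 220.1024 (V=60.2088), down 142.4192 (V=21.8824). Price 41.4478; hedge Δ=0.4934, bond B=-38.3990.
  t=0,j=0: stock 119.0000 → up 161.8400 (V=41.4478), down 104.7200 (V=25.6781). Price 30.2876; hedge Δ=0.2761, bond B=-2.5658.
Check: Δ(0,0)·S0 + B(0,0) = 30.2876 = V0.

(0,0): Delta=0.2761 Bond=-2.5658
(1,0): Delta=-1.0000 Bond=130.3981
(1,1): Delta=0.4934 Bond=-38.3990
(2,0): Delta=-1.0000 Bond=164.3016
(2,1): Delta=-1.0000 Bond=164.3016
(2,2): Delta=0.7477 Bond=-104.3524
V0=30.2876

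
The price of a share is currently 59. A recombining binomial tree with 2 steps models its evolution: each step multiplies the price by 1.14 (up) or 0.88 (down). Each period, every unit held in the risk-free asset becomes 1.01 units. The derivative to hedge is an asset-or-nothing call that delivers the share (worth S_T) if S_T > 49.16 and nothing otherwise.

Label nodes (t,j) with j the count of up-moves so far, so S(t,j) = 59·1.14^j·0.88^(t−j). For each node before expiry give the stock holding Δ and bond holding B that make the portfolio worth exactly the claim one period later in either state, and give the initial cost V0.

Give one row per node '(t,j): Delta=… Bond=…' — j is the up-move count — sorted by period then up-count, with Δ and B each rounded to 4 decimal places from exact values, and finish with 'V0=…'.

(0,0): Delta=2.4745 Bond=-98.1920
(1,0): Delta=4.3846 Bond=-198.3478
(1,1): Delta=1.0000 Bond=0.0000
V0=47.8027

Since d<R<u, set p* = (R−d)/(u−d) = 0.5000; price each node as the discounted p*-expectation of its children.
At expiry t=2: V(2,0)=0.0000, V(2,1)=59.1888, V(2,2)=76.6764
Node (1,0) S=51.9200: V=(p*·59.1888+(1−p*)·0.0000)/1.01=29.3014; Δ=(59.1888−0.0000)/(59.1888−45.6896)=4.3846; B=V−Δ·S=-198.3478
Node (1,1) S=67.2600: V=(p*·76.6764+(1−p*)·59.1888)/1.01=67.2600; Δ=(76.6764−59.1888)/(76.6764−59.1888)=1.0000; B=V−Δ·S=0.0000
Node (0,0) S=59.0000: V=(p*·67.2600+(1−p*)·29.3014)/1.01=47.8027; Δ=(67.2600−29.3014)/(67.2600−51.9200)=2.4745; B=V−Δ·S=-98.1920
Self-financing check: at every node Δ·S+B equals the discounted successor values.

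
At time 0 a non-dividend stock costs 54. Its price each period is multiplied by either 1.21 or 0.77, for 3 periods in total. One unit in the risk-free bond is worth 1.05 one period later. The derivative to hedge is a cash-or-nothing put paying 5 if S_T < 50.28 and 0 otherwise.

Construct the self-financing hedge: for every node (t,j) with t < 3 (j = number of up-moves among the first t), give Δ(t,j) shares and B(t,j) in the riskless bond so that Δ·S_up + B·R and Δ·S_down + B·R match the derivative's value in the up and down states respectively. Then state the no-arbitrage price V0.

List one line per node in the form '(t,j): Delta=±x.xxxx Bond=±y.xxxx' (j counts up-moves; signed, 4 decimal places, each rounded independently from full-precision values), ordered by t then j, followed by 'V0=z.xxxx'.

(0,0): Delta=-0.0883 Bond=6.0683
(1,0): Delta=-0.1656 Bond=9.5857
(1,1): Delta=-0.0602 Bond=4.5351
(2,0): Delta=0.0000 Bond=4.7619
(2,1): Delta=-0.2259 Bond=13.0952
(2,2): Delta=0.0000 Bond=0.0000
V0=1.2980

The replicating-portfolio and risk-neutral prices coincide; use p* = (1.05−0.77)/(1.21−0.77) = 0.6364 for the latter.
At expiry t=3: V(3,0)=5.0000, V(3,1)=5.0000, V(3,2)=0.0000, V(3,3)=0.0000
Node (2,0) S=32.0166: V=(p*·5.0000+(1−p*)·5.0000)/1.05=4.7619; Δ=(5.0000−5.0000)/(38.7401−24.6528)=0.0000; B=V−Δ·S=4.7619
Node (2,1) S=50.3118: V=(p*·0.0000+(1−p*)·5.0000)/1.05=1.7316; Δ=(0.0000−5.0000)/(60.8773−38.7401)=-0.2259; B=V−Δ·S=13.0952
Node (2,2) S=79.0614: V=(p*·0.0000+(1−p*)·0.0000)/1.05=0.0000; Δ=(0.0000−0.0000)/(95.6643−60.8773)=0.0000; B=V−Δ·S=0.0000
Node (1,0) S=41.5800: V=(p*·1.7316+(1−p*)·4.7619)/1.05=2.6986; Δ=(1.7316−4.7619)/(50.3118−32.0166)=-0.1656; B=V−Δ·S=9.5857
Node (1,1) S=65.3400: V=(p*·0.0000+(1−p*)·1.7316)/1.05=0.5997; Δ=(0.0000−1.7316)/(79.0614−50.3118)=-0.0602; B=V−Δ·S=4.5351
Node (0,0) S=54.0000: V=(p*·0.5997+(1−p*)·2.6986)/1.05=1.2980; Δ=(0.5997−2.6986)/(65.3400−41.5800)=-0.0883; B=V−Δ·S=6.0683
Root portfolio cost Δ·54+B reproduces V0=1.2980.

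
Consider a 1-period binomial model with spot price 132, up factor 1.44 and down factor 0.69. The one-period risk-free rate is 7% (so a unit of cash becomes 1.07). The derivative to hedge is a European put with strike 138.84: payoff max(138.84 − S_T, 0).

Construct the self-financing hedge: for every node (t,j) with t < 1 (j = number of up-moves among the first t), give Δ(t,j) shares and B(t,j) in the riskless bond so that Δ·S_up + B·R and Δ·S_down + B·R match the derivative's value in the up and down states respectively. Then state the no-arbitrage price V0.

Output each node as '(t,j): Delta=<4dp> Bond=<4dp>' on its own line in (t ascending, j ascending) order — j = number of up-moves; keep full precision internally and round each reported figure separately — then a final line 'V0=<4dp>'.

(0,0): Delta=-0.4824 Bond=85.7002
V0=22.0202

No-arbitrage ⇒ martingale measure with p* = (R−d)/(u−d) = 0.5067.
Terminal payoffs: V(1,0)=47.7600, V(1,1)=0.0000
(0,0): S=132.0000. Δ = (V_up−V_dn)/(S_up−S_dn) = (0.0000−47.7600)/(190.0800−91.0800) = -0.4824. V = [p*·0.0000 + (1−p*)·47.7600]/1.07 = 22.0202. B = V − Δ·S = 85.7002.
Root portfolio cost Δ·132+B reproduces V0=22.0202.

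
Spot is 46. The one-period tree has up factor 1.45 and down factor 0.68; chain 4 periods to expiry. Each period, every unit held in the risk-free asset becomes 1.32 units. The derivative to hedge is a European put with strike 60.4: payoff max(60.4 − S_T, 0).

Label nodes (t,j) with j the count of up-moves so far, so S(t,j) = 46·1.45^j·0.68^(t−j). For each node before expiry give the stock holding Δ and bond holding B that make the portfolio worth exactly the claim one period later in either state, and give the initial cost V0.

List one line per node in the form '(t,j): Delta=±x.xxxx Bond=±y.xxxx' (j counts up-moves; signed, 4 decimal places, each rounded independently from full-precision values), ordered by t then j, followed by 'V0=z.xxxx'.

(0,0): Delta=-0.0887 Bond=4.9127
(1,0): Delta=-0.4245 Bond=16.9874
(1,1): Delta=-0.0567 Bond=4.3514
(2,0): Delta=-1.0000 Bond=34.6648
(2,1): Delta=-0.3697 Bond=19.9368
(2,2): Delta=-0.0269 Bond=2.8609
(3,0): Delta=-1.0000 Bond=45.7576
(3,1): Delta=-1.0000 Bond=45.7576
(3,2): Delta=-0.3096 Bond=22.3677
(3,3): Delta=0.0000 Bond=0.0000
V0=0.8315

No-arbitrage ⇒ martingale measure with p* = (R−d)/(u−d) = 0.8312.
At expiry t=4: V(4,0)=50.5646, V(4,1)=39.4274, V(4,2)=15.6790, V(4,3)=0.0000, V(4,4)=0.0000
(3,0): S=14.4639. Δ = (V_up−V_dn)/(S_up−S_dn) = (39.4274−50.5646)/(20.9726−9.8354) = -1.0000. V = [p*·39.4274 + (1−p*)·50.5646]/1.32 = 31.2937. B = V − Δ·S = 45.7576.
(3,1): S=30.8421. Δ = (V_up−V_dn)/(S_up−S_dn) = (15.6790−39.4274)/(44.7210−20.9726) = -1.0000. V = [p*·15.6790 + (1−p*)·39.4274]/1.32 = 14.9155. B = V − Δ·S = 45.7576.
(3,2): S=65.7662. Δ = (V_up−V_dn)/(S_up−S_dn) = (0.0000−15.6790)/(95.3610−44.7210) = -0.3096. V = [p*·0.0000 + (1−p*)·15.6790]/1.32 = 2.0054. B = V − Δ·S = 22.3677.
(3,3): S=140.2368. Δ = (V_up−V_dn)/(S_up−S_dn) = (0.0000−0.0000)/(203.3433−95.3610) = 0.0000. V = [p*·0.0000 + (1−p*)·0.0000]/1.32 = 0.0000. B = V − Δ·S = 0.0000.
(2,0): S=21.2704. Δ = (V_up−V_dn)/(S_up−S_dn) = (14.9155−31.2937)/(30.8421−14.4639) = -1.0000. V = [p*·14.9155 + (1−p*)·31.2937]/1.32 = 13.3944. B = V − Δ·S = 34.6648.
(2,1): S=45.3560. Δ = (V_up−V_dn)/(S_up−S_dn) = (2.0054−14.9155)/(65.7662−30.8421) = -0.3697. V = [p*·2.0054 + (1−p*)·14.9155]/1.32 = 3.1705. B = V − Δ·S = 19.9368.
(2,2): S=96.7150. Δ = (V_up−V_dn)/(S_up−S_dn) = (0.0000−2.0054)/(140.2368−65.7662) = -0.0269. V = [p*·0.0000 + (1−p*)·2.0054]/1.32 = 0.2565. B = V − Δ·S = 2.8609.
(1,0): S=31.2800. Δ = (V_up−V_dn)/(S_up−S_dn) = (3.1705−13.3944)/(45.3560−21.2704) = -0.4245. V = [p*·3.1705 + (1−p*)·13.3944]/1.32 = 3.7095. B = V − Δ·S = 16.9874.
(1,1): S=66.7000. Δ = (V_up−V_dn)/(S_up−S_dn) = (0.2565−3.1705)/(96.7150−45.3560) = -0.0567. V = [p*·0.2565 + (1−p*)·3.1705]/1.32 = 0.5670. B = V − Δ·S = 4.3514.
(0,0): S=46.0000. Δ = (V_up−V_dn)/(S_up−S_dn) = (0.5670−3.7095)/(66.7000−31.2800) = -0.0887. V = [p*·0.5670 + (1−p*)·3.7095]/1.32 = 0.8315. B = V − Δ·S = 4.9127.
Check: Δ(0,0)·S0 + B(0,0) = 0.8315 = V0.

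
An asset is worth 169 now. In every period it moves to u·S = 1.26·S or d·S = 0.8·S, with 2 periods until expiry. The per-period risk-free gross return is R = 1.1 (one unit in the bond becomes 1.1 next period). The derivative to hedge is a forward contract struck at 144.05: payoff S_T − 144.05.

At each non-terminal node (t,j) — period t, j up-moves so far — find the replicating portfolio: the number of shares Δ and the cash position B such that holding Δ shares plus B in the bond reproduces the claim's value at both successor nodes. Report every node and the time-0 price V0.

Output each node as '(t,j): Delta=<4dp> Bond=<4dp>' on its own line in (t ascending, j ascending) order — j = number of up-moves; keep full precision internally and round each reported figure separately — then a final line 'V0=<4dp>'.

(0,0): Delta=1.0000 Bond=-119.0496
(1,0): Delta=1.0000 Bond=-130.9545
(1,1): Delta=1.0000 Bond=-130.9545
V0=49.9504

Under the risk-neutral measure, an up-move has probability p* = (R−d)/(u−d) = 0.6522 and values discount at R = 1.1.
Terminal payoffs: V(2,0)=-35.8900, V(2,1)=26.3020, V(2,2)=124.2544
Node (1,0) S=135.2000: V=(p*·26.3020+(1−p*)·-35.8900)/1.1=4.2455; Δ=(26.3020−-35.8900)/(170.3520−108.1600)=1.0000; B=V−Δ·S=-130.9545
Node (1,1) S=212.9400: V=(p*·124.2544+(1−p*)·26.3020)/1.1=81.9855; Δ=(124.2544−26.3020)/(268.3044−170.3520)=1.0000; B=V−Δ·S=-130.9545
Node (0,0) S=169.0000: V=(p*·81.9855+(1−p*)·4.2455)/1.1=49.9504; Δ=(81.9855−4.2455)/(212.9400−135.2000)=1.0000; B=V−Δ·S=-119.0496
Each (Δ,B) replicates both successor values, so the strategy is self-financing and V0 is arbitrage-free.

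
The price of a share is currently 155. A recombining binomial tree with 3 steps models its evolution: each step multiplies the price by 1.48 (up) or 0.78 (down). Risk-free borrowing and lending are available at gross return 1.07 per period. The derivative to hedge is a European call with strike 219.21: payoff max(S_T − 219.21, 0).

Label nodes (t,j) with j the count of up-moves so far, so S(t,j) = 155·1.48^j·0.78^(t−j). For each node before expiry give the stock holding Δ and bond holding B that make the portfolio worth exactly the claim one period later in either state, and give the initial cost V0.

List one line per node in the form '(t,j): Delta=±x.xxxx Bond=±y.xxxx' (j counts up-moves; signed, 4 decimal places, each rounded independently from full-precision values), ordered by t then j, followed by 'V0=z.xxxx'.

(0,0): Delta=0.5065 Bond=-50.8454
(1,0): Delta=0.2087 Bond=-18.3901
(1,1): Delta=0.7285 Bond=-105.3216
(2,0): Delta=0.0000 Bond=0.0000
(2,1): Delta=0.3641 Bond=-47.4971
(2,2): Delta=1.0000 Bond=-204.8692
V0=27.6698

No-arbitrage ⇒ martingale measure with p* = (R−d)/(u−d) = 0.4143.
Terminal payoffs: V(3,0)=0.0000, V(3,1)=0.0000, V(3,2)=45.6094, V(3,3)=283.2678
Node (2,0) S=94.3020: V=(p*·0.0000+(1−p*)·0.0000)/1.07=0.0000; Δ=(0.0000−0.0000)/(139.5670−73.5556)=0.0000; B=V−Δ·S=0.0000
Node (2,1) S=178.9320: V=(p*·45.6094+(1−p*)·0.0000)/1.07=17.6592; Δ=(45.6094−0.0000)/(264.8194−139.5670)=0.3641; B=V−Δ·S=-47.4971
Node (2,2) S=339.5120: V=(p*·283.2678+(1−p*)·45.6094)/1.07=134.6428; Δ=(283.2678−45.6094)/(502.4778−264.8194)=1.0000; B=V−Δ·S=-204.8692
Node (1,0) S=120.9000: V=(p*·17.6592+(1−p*)·0.0000)/1.07=6.8373; Δ=(17.6592−0.0000)/(178.9320−94.3020)=0.2087; B=V−Δ·S=-18.3901
Node (1,1) S=229.4000: V=(p*·134.6428+(1−p*)·17.6592)/1.07=61.7980; Δ=(134.6428−17.6592)/(339.5120−178.9320)=0.7285; B=V−Δ·S=-105.3216
Node (0,0) S=155.0000: V=(p*·61.7980+(1−p*)·6.8373)/1.07=27.6698; Δ=(61.7980−6.8373)/(229.4000−120.9000)=0.5065; B=V−Δ·S=-50.8454
The time-0 hedge costs 27.6698, which is the no-arbitrage price.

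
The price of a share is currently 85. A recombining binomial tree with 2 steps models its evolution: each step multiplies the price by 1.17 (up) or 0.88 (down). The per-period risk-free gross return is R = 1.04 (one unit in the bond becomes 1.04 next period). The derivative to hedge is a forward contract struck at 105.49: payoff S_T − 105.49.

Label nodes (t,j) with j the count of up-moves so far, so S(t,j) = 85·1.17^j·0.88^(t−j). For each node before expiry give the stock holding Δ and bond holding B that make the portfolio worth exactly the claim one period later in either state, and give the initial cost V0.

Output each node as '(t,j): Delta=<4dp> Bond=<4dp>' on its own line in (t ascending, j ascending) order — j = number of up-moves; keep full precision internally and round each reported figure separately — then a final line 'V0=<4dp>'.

(0,0): Delta=1.0000 Bond=-97.5314
(1,0): Delta=1.0000 Bond=-101.4327
(1,1): Delta=1.0000 Bond=-101.4327
V0=-12.5314

No-arbitrage ⇒ martingale measure with p* = (R−d)/(u−d) = 0.5517.
Terminal payoffs: V(2,0)=-39.6660, V(2,1)=-17.9740, V(2,2)=10.8665
(1,0): S=74.8000. Δ = (V_up−V_dn)/(S_up−S_dn) = (-17.9740−-39.6660)/(87.5160−65.8240) = 1.0000. V = [p*·-17.9740 + (1−p*)·-39.6660]/1.04 = -26.6327. B = V − Δ·S = -101.4327.
(1,1): S=99.4500. Δ = (V_up−V_dn)/(S_up−S_dn) = (10.8665−-17.9740)/(116.3565−87.5160) = 1.0000. V = [p*·10.8665 + (1−p*)·-17.9740]/1.04 = -1.9827. B = V − Δ·S = -101.4327.
(0,0): S=85.0000. Δ = (V_up−V_dn)/(S_up−S_dn) = (-1.9827−-26.6327)/(99.4500−74.8000) = 1.0000. V = [p*·-1.9827 + (1−p*)·-26.6327]/1.04 = -12.5314. B = V − Δ·S = -97.5314.
Self-financing check: at every node Δ·S+B equals the discounted successor values.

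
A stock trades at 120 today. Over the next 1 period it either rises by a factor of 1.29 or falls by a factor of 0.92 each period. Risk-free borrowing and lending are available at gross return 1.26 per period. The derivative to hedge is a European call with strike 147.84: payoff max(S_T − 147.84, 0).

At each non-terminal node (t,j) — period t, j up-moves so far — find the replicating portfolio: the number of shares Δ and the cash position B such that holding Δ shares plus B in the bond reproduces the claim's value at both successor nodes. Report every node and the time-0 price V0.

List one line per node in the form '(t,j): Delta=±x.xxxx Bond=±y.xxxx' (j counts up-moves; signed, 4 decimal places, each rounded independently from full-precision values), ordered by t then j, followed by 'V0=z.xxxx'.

Risk-neutral probability p* = (R−d)/(u−d) = (1.26−0.92)/(1.29−0.92) = 0.9189.
Terminal values V(1,·): V(1,0)=0.0000, V(1,1)=6.9600
Node (0,0) S=120.0000: V=(p*·6.9600+(1−p*)·0.0000)/1.26=5.0759; Δ=(6.9600−0.0000)/(154.8000−110.4000)=0.1568; B=V−Δ·S=-13.7349
The time-0 hedge costs 5.0759, which is the no-arbitrage price.

(0,0): Delta=0.1568 Bond=-13.7349
V0=5.0759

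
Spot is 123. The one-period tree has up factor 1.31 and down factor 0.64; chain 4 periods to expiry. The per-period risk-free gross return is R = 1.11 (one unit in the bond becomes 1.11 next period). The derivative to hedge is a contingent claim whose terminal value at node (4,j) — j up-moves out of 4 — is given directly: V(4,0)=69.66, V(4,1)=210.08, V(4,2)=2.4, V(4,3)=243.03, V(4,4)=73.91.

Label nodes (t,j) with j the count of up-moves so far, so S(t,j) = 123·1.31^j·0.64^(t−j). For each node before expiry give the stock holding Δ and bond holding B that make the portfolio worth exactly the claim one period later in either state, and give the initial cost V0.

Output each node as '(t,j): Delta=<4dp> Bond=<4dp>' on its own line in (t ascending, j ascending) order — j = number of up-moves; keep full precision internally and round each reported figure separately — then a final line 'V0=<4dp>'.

(0,0): Delta=0.1105 Bond=75.2967
(1,0): Delta=0.6763 Bond=39.0384
(1,1): Delta=-0.0072 Bond=102.5329
(2,0): Delta=-2.7695 Bond=216.9359
(2,1): Delta=1.3926 Bond=-30.5411
(2,2): Delta=-0.2982 Bond=175.2381
(3,0): Delta=6.4999 Bond=-58.0834
(3,1): Delta=-4.6966 Bond=367.9828
(3,2): Delta=2.6586 Bond=-204.9149
(3,3): Delta=-0.9129 Bond=364.4842
V0=88.8847

The replicating-portfolio and risk-neutral prices coincide; use p* = (1.11−0.64)/(1.31−0.64) = 0.7015 for the latter.
Terminal values V(4,·): V(4,0)=69.6600, V(4,1)=210.0800, V(4,2)=2.4000, V(4,3)=243.0300, V(4,4)=73.9100
Node (3,0) S=32.2437: V=(p*·210.0800+(1−p*)·69.6600)/1.11=151.4987; Δ=(210.0800−69.6600)/(42.2393−20.6360)=6.4999; B=V−Δ·S=-58.0834
Node (3,1) S=65.9988: V=(p*·2.4000+(1−p*)·210.0800)/1.11=58.0126; Δ=(2.4000−210.0800)/(86.4585−42.2393)=-4.6966; B=V−Δ·S=367.9828
Node (3,2) S=135.0914: V=(p*·243.0300+(1−p*)·2.4000)/1.11=154.2344; Δ=(243.0300−2.4000)/(176.9697−86.4585)=2.6586; B=V−Δ·S=-204.9149
Node (3,3) S=276.5152: V=(p*·73.9100+(1−p*)·243.0300)/1.11=112.0663; Δ=(73.9100−243.0300)/(362.2349−176.9697)=-0.9129; B=V−Δ·S=364.4842
Node (2,0) S=50.3808: V=(p*·58.0126+(1−p*)·151.4987)/1.11=77.4044; Δ=(58.0126−151.4987)/(65.9988−32.2437)=-2.7695; B=V−Δ·S=216.9359
Node (2,1) S=103.1232: V=(p*·154.2344+(1−p*)·58.0126)/1.11=113.0734; Δ=(154.2344−58.0126)/(135.0914−65.9988)=1.3926; B=V−Δ·S=-30.5411
Node (2,2) S=211.0803: V=(p*·112.0663+(1−p*)·154.2344)/1.11=112.3007; Δ=(112.0663−154.2344)/(276.5152−135.0914)=-0.2982; B=V−Δ·S=175.2381
Node (1,0) S=78.7200: V=(p*·113.0734+(1−p*)·77.4044)/1.11=92.2756; Δ=(113.0734−77.4044)/(103.1232−50.3808)=0.6763; B=V−Δ·S=39.0384
Node (1,1) S=161.1300: V=(p*·112.3007+(1−p*)·113.0734)/1.11=101.3796; Δ=(112.3007−113.0734)/(211.0803−103.1232)=-0.0072; B=V−Δ·S=102.5329
Node (0,0) S=123.0000: V=(p*·101.3796+(1−p*)·92.2756)/1.11=88.8847; Δ=(101.3796−92.2756)/(161.1300−78.7200)=0.1105; B=V−Δ·S=75.2967
The time-0 hedge costs 88.8847, which is the no-arbitrage price.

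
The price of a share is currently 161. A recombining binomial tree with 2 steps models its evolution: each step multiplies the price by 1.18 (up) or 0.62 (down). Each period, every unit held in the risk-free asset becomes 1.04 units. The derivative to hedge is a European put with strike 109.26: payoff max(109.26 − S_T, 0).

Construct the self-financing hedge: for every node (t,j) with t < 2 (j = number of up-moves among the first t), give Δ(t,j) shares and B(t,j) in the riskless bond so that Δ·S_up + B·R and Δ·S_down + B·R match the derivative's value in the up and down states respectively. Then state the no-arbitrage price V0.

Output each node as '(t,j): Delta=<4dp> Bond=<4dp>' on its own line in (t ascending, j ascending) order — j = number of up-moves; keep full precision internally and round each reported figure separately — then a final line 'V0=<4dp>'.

No-arbitrage ⇒ martingale measure with p* = (R−d)/(u−d) = 0.7500.
Terminal values V(2,·): V(2,0)=47.3716, V(2,1)=0.0000, V(2,2)=0.0000
  t=1,j=0: stock 99.8200 → up 117.7876 (V=0.0000), down 61.8884 (V=47.3716). Price 11.3874; hedge Δ=-0.8474, bond B=95.9795.
  t=1,j=1: stock 189.9800 → up 224.1764 (V=0.0000), down 117.7876 (V=0.0000). Price 0.0000; hedge Δ=0.0000, bond B=0.0000.
  t=0,j=0: stock 161.0000 → up 189.9800 (V=0.0000), down 99.8200 (V=11.3874). Price 2.7374; hedge Δ=-0.1263, bond B=23.0720.
The time-0 hedge costs 2.7374, which is the no-arbitrage price.

(0,0): Delta=-0.1263 Bond=23.0720
(1,0): Delta=-0.8474 Bond=95.9795
(1,1): Delta=0.0000 Bond=0.0000
V0=2.7374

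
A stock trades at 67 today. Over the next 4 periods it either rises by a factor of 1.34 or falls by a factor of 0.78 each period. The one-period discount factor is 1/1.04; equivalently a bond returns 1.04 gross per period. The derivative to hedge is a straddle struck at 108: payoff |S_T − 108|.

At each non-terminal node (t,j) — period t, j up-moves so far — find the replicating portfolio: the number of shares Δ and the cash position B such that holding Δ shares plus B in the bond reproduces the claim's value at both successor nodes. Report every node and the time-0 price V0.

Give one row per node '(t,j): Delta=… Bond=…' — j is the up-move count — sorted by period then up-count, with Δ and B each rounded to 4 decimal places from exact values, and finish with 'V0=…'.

Under the risk-neutral measure, an up-move has probability p* = (R−d)/(u−d) = 0.4643 and values discount at R = 1.04.
Terminal values V(4,·): V(4,0)=83.1999, V(4,1)=65.3947, V(4,2)=34.8063, V(4,3)=17.7430, V(4,4)=108.0200
(3,0): S=31.7950. Δ = (V_up−V_dn)/(S_up−S_dn) = (65.3947−83.1999)/(42.6053−24.8001) = -1.0000. V = [p*·65.3947 + (1−p*)·83.1999]/1.04 = 72.0512. B = V − Δ·S = 103.8462.
(3,1): S=54.6222. Δ = (V_up−V_dn)/(S_up−S_dn) = (34.8063−65.3947)/(73.1937−42.6053) = -1.0000. V = [p*·34.8063 + (1−p*)·65.3947]/1.04 = 49.2240. B = V − Δ·S = 103.8462.
(3,2): S=93.8381. Δ = (V_up−V_dn)/(S_up−S_dn) = (17.7430−34.8063)/(125.7430−73.1937) = -0.3247. V = [p*·17.7430 + (1−p*)·34.8063]/1.04 = 25.8501. B = V − Δ·S = 56.3203.
(3,3): S=161.2090. Δ = (V_up−V_dn)/(S_up−S_dn) = (108.0200−17.7430)/(216.0200−125.7430) = 1.0000. V = [p*·108.0200 + (1−p*)·17.7430]/1.04 = 57.3628. B = V − Δ·S = -103.8462.
(2,0): S=40.7628. Δ = (V_up−V_dn)/(S_up−S_dn) = (49.2240−72.0512)/(54.6222−31.7950) = -1.0000. V = [p*·49.2240 + (1−p*)·72.0512]/1.04 = 59.0893. B = V − Δ·S = 99.8521.
(2,1): S=70.0284. Δ = (V_up−V_dn)/(S_up−S_dn) = (25.8501−49.2240)/(93.8381−54.6222) = -0.5960. V = [p*·25.8501 + (1−p*)·49.2240]/1.04 = 36.8960. B = V − Δ·S = 78.6352.
(2,2): S=120.3052. Δ = (V_up−V_dn)/(S_up−S_dn) = (57.3628−25.8501)/(161.2090−93.8381) = 0.4678. V = [p*·57.3628 + (1−p*)·25.8501]/1.04 = 38.9240. B = V − Δ·S = -17.3488.
(1,0): S=52.2600. Δ = (V_up−V_dn)/(S_up−S_dn) = (36.8960−59.0893)/(70.0284−40.7628) = -0.7583. V = [p*·36.8960 + (1−p*)·59.0893]/1.04 = 46.9089. B = V − Δ·S = 86.5398.
(1,1): S=89.7800. Δ = (V_up−V_dn)/(S_up−S_dn) = (38.9240−36.8960)/(120.3052−70.0284) = 0.0403. V = [p*·38.9240 + (1−p*)·36.8960]/1.04 = 36.3823. B = V − Δ·S = 32.7608.
(0,0): S=67.0000. Δ = (V_up−V_dn)/(S_up−S_dn) = (36.3823−46.9089)/(89.7800−52.2600) = -0.2806. V = [p*·36.3823 + (1−p*)·46.9089]/1.04 = 40.4053. B = V − Δ·S = 59.2028.
Self-financing check: at every node Δ·S+B equals the discounted successor values.

(0,0): Delta=-0.2806 Bond=59.2028
(1,0): Delta=-0.7583 Bond=86.5398
(1,1): Delta=0.0403 Bond=32.7608
(2,0): Delta=-1.0000 Bond=99.8521
(2,1): Delta=-0.5960 Bond=78.6352
(2,2): Delta=0.4678 Bond=-17.3488
(3,0): Delta=-1.0000 Bond=103.8462
(3,1): Delta=-1.0000 Bond=103.8462
(3,2): Delta=-0.3247 Bond=56.3203
(3,3): Delta=1.0000 Bond=-103.8462
V0=40.4053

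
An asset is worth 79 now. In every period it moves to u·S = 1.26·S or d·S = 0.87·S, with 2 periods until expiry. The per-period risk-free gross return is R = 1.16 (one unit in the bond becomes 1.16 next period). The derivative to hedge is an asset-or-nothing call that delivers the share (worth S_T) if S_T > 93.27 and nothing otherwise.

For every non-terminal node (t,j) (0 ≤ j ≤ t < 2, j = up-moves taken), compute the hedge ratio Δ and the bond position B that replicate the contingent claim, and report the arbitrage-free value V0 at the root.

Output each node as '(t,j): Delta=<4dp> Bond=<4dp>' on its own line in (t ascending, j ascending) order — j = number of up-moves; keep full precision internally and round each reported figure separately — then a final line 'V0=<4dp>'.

(0,0): Delta=2.6095 Bond=-154.6109
(1,0): Delta=0.0000 Bond=0.0000
(1,1): Delta=3.2308 Bond=-241.1931
V0=51.5370

Since d<R<u, set p* = (R−d)/(u−d) = 0.7436; price each node as the discounted p*-expectation of its children.
At expiry t=2: V(2,0)=0.0000, V(2,1)=0.0000, V(2,2)=125.4204
  t=1,j=0: stock 68.7300 → up 86.5998 (V=0.0000), down 59.7951 (V=0.0000). Price 0.0000; hedge Δ=0.0000, bond B=0.0000.
  t=1,j=1: stock 99.5400 → up 125.4204 (V=125.4204), down 86.5998 (V=0.0000). Price 80.3977; hedge Δ=3.2308, bond B=-241.1931.
  t=0,j=0: stock 79.0000 → up 99.5400 (V=80.3977), down 68.7300 (V=0.0000). Price 51.5370; hedge Δ=2.6095, bond B=-154.6109.
Check: Δ(0,0)·S0 + B(0,0) = 51.5370 = V0.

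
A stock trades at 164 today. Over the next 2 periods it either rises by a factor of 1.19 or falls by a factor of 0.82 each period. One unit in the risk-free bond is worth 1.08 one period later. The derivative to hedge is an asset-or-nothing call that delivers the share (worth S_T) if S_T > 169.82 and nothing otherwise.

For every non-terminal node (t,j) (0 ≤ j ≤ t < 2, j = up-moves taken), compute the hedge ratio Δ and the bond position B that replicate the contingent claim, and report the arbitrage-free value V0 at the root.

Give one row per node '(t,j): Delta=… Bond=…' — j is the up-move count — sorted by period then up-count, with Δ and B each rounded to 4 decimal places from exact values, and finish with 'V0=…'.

Since d<R<u, set p* = (R−d)/(u−d) = 0.7027; price each node as the discounted p*-expectation of its children.
Terminal payoffs: V(2,0)=0.0000, V(2,1)=0.0000, V(2,2)=232.2404
(1,0): S=134.4800. Δ = (V_up−V_dn)/(S_up−S_dn) = (0.0000−0.0000)/(160.0312−110.2736) = 0.0000. V = [p*·0.0000 + (1−p*)·0.0000]/1.08 = 0.0000. B = V − Δ·S = 0.0000.
(1,1): S=195.1600. Δ = (V_up−V_dn)/(S_up−S_dn) = (232.2404−0.0000)/(232.2404−160.0312) = 3.2162. V = [p*·232.2404 + (1−p*)·0.0000]/1.08 = 151.1074. B = V − Δ·S = -476.5694.
(0,0): S=164.0000. Δ = (V_up−V_dn)/(S_up−S_dn) = (151.1074−0.0000)/(195.1600−134.4800) = 2.4902. V = [p*·151.1074 + (1−p*)·0.0000]/1.08 = 98.3181. B = V − Δ·S = -310.0802.
Check: Δ(0,0)·S0 + B(0,0) = 98.3181 = V0.

(0,0): Delta=2.4902 Bond=-310.0802
(1,0): Delta=0.0000 Bond=0.0000
(1,1): Delta=3.2162 Bond=-476.5694
V0=98.3181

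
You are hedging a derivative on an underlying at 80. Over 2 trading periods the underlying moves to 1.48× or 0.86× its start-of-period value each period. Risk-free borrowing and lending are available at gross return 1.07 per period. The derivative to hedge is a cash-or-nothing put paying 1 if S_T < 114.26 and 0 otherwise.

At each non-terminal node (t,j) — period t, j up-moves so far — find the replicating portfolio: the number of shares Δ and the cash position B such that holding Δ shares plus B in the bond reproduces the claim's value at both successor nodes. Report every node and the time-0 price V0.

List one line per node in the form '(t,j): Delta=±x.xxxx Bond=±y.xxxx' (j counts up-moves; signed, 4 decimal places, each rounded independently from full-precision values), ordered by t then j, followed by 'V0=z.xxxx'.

(0,0): Delta=-0.0064 Bond=1.2838
(1,0): Delta=0.0000 Bond=0.9346
(1,1): Delta=-0.0136 Bond=2.2309
V0=0.7732

Under the risk-neutral measure, an up-move has probability p* = (R−d)/(u−d) = 0.3387 and values discount at R = 1.07.
Payoff layer (t=2): V(2,0)=1.0000, V(2,1)=1.0000, V(2,2)=0.0000
  t=1,j=0: stock 68.8000 → up 101.8240 (V=1.0000), down 59.1680 (V=1.0000). Price 0.9346; hedge Δ=0.0000, bond B=0.9346.
  t=1,j=1: stock 118.4000 → up 175.2320 (V=0.0000), down 101.8240 (V=1.0000). Price 0.6180; hedge Δ=-0.0136, bond B=2.2309.
  t=0,j=0: stock 80.0000 → up 118.4000 (V=0.6180), down 68.8000 (V=0.9346). Price 0.7732; hedge Δ=-0.0064, bond B=1.2838.
Root portfolio cost Δ·80+B reproduces V0=0.7732.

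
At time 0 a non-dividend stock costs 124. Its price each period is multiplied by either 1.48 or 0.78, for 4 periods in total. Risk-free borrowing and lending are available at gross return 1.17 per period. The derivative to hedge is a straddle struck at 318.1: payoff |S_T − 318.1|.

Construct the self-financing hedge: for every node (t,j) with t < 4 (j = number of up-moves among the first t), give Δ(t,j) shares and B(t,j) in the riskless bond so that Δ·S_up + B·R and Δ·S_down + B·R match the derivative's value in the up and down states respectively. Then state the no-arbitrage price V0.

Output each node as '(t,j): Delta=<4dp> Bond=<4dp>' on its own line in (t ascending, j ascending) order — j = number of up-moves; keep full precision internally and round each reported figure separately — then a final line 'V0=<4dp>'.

(0,0): Delta=-0.3112 Bond=112.8161
(1,0): Delta=-1.0000 Bond=198.6123
(1,1): Delta=-0.0227 Bond=79.0426
(2,0): Delta=-1.0000 Bond=232.3764
(2,1): Delta=-1.0000 Bond=232.3764
(2,2): Delta=0.3867 Bond=-18.7199
(3,0): Delta=-1.0000 Bond=271.8803
(3,1): Delta=-1.0000 Bond=271.8803
(3,2): Delta=-1.0000 Bond=271.8803
(3,3): Delta=0.9676 Bond=-255.4219
V0=74.2230

Under the risk-neutral measure, an up-move has probability p* = (R−d)/(u−d) = 0.5571 and values discount at R = 1.17.
Payoff layer (t=4): V(4,0)=272.2013, V(4,1)=231.0102, V(4,2)=152.8527, V(4,3)=4.5539, V(4,4)=276.8337
  t=3,j=0: stock 58.8444 → up 87.0898 (V=231.0102), down 45.8987 (V=272.2013). Price 213.0359; hedge Δ=-1.0000, bond B=271.8803.
  t=3,j=1: stock 111.6536 → up 165.2473 (V=152.8527), down 87.0898 (V=231.0102). Price 160.2268; hedge Δ=-1.0000, bond B=271.8803.
  t=3,j=2: stock 211.8555 → up 313.5461 (V=4.5539), down 165.2473 (V=152.8527). Price 60.0249; hedge Δ=-1.0000, bond B=271.8803.
  t=3,j=3: stock 401.9822 → up 594.9337 (V=276.8337), down 313.5461 (V=4.5539). Price 133.5492; hedge Δ=0.9676, bond B=-255.4219.
  t=2,j=0: stock 75.4416 → up 111.6536 (V=160.2268), down 58.8444 (V=213.0359). Price 156.9348; hedge Δ=-1.0000, bond B=232.3764.
  t=2,j=1: stock 143.1456 → up 211.8555 (V=60.0249), down 111.6536 (V=160.2268). Price 89.2308; hedge Δ=-1.0000, bond B=232.3764.
  t=2,j=2: stock 271.6096 → up 401.9822 (V=133.5492), down 211.8555 (V=60.0249). Price 86.3149; hedge Δ=0.3867, bond B=-18.7199.
  t=1,j=0: stock 96.7200 → up 143.1456 (V=89.2308), down 75.4416 (V=156.9348). Price 101.8923; hedge Δ=-1.0000, bond B=198.6123.
  t=1,j=1: stock 183.5200 → up 271.6096 (V=86.3149), down 143.1456 (V=89.2308). Price 74.8771; hedge Δ=-0.0227, bond B=79.0426.
  t=0,j=0: stock 124.0000 → up 183.5200 (V=74.8771), down 96.7200 (V=101.8923). Price 74.2230; hedge Δ=-0.3112, bond B=112.8161.
Each (Δ,B) replicates both successor values, so the strategy is self-financing and V0 is arbitrage-free.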